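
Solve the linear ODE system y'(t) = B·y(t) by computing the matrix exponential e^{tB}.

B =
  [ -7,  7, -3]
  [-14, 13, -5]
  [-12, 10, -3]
e^{tB} =
  [t^2*exp(t) - 8*t*exp(t) + exp(t), -t^2*exp(t) + 7*t*exp(t), t^2*exp(t)/2 - 3*t*exp(t)]
  [2*t^2*exp(t) - 14*t*exp(t), -2*t^2*exp(t) + 12*t*exp(t) + exp(t), t^2*exp(t) - 5*t*exp(t)]
  [2*t^2*exp(t) - 12*t*exp(t), -2*t^2*exp(t) + 10*t*exp(t), t^2*exp(t) - 4*t*exp(t) + exp(t)]

Strategy: write B = P · J · P⁻¹ where J is a Jordan canonical form, so e^{tB} = P · e^{tJ} · P⁻¹, and e^{tJ} can be computed block-by-block.

B has Jordan form
J =
  [1, 1, 0]
  [0, 1, 1]
  [0, 0, 1]
(up to reordering of blocks).

Per-block formulas:
  For a 3×3 Jordan block J_3(1): exp(t · J_3(1)) = e^(1t)·(I + t·N + (t^2/2)·N^2), where N is the 3×3 nilpotent shift.

After assembling e^{tJ} and conjugating by P, we get:

e^{tB} =
  [t^2*exp(t) - 8*t*exp(t) + exp(t), -t^2*exp(t) + 7*t*exp(t), t^2*exp(t)/2 - 3*t*exp(t)]
  [2*t^2*exp(t) - 14*t*exp(t), -2*t^2*exp(t) + 12*t*exp(t) + exp(t), t^2*exp(t) - 5*t*exp(t)]
  [2*t^2*exp(t) - 12*t*exp(t), -2*t^2*exp(t) + 10*t*exp(t), t^2*exp(t) - 4*t*exp(t) + exp(t)]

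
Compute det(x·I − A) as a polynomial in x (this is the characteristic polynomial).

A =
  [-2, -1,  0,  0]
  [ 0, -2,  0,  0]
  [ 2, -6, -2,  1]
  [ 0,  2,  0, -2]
x^4 + 8*x^3 + 24*x^2 + 32*x + 16

Expanding det(x·I − A) (e.g. by cofactor expansion or by noting that A is similar to its Jordan form J, which has the same characteristic polynomial as A) gives
  χ_A(x) = x^4 + 8*x^3 + 24*x^2 + 32*x + 16
which factors as (x + 2)^4. The eigenvalues (with algebraic multiplicities) are λ = -2 with multiplicity 4.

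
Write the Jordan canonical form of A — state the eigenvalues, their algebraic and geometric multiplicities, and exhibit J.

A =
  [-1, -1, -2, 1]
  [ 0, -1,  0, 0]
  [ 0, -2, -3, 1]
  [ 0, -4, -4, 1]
J_2(-1) ⊕ J_2(-1)

The characteristic polynomial is
  det(x·I − A) = x^4 + 4*x^3 + 6*x^2 + 4*x + 1 = (x + 1)^4

Eigenvalues and multiplicities (the geometric multiplicity of λ is n − rank(A − λI), which equals the number of Jordan blocks for λ):
  λ = -1: algebraic multiplicity = 4, geometric multiplicity = 2

Determining the block sizes for each eigenvalue:
  λ = -1: with am = 4 and gm = 2, the partition is not yet determined (e.g. several partitions of 4 into 2 parts exist). Let N = A − (-1)·I. Computing rank(N^1) = 2, rank(N^2) = 0; the number of blocks of size ≥ j is rank(N^{j−1}) − rank(N^j), giving [2, 2]. So we have 2 block(s) of size 2 → block sizes [2, 2]

Assembling the blocks gives a Jordan form
J =
  [-1,  1,  0,  0]
  [ 0, -1,  0,  0]
  [ 0,  0, -1,  1]
  [ 0,  0,  0, -1]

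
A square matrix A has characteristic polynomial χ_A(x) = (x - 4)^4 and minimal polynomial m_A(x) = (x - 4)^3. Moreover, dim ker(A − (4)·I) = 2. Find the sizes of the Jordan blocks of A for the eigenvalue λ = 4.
Block sizes for λ = 4: [3, 1]

Step 1 — from the characteristic polynomial, algebraic multiplicity of λ = 4 is 4. From dim ker(A − (4)·I) = 2, there are exactly 2 Jordan blocks for λ = 4.
Step 2 — from the minimal polynomial, the factor (x − 4)^3 tells us the largest block for λ = 4 has size 3.
Step 3 — with total size 4, 2 blocks, and largest block 3, the block sizes (in nonincreasing order) are [3, 1].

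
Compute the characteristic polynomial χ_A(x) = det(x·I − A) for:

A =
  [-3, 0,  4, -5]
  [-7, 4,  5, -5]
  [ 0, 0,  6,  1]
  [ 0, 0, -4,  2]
x^4 - 9*x^3 + 12*x^2 + 80*x - 192

Expanding det(x·I − A) (e.g. by cofactor expansion or by noting that A is similar to its Jordan form J, which has the same characteristic polynomial as A) gives
  χ_A(x) = x^4 - 9*x^3 + 12*x^2 + 80*x - 192
which factors as (x - 4)^3*(x + 3). The eigenvalues (with algebraic multiplicities) are λ = -3 with multiplicity 1, λ = 4 with multiplicity 3.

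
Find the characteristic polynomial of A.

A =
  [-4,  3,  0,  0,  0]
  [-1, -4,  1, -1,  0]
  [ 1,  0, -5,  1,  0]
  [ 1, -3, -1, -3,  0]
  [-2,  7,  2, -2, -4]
x^5 + 20*x^4 + 160*x^3 + 640*x^2 + 1280*x + 1024

Expanding det(x·I − A) (e.g. by cofactor expansion or by noting that A is similar to its Jordan form J, which has the same characteristic polynomial as A) gives
  χ_A(x) = x^5 + 20*x^4 + 160*x^3 + 640*x^2 + 1280*x + 1024
which factors as (x + 4)^5. The eigenvalues (with algebraic multiplicities) are λ = -4 with multiplicity 5.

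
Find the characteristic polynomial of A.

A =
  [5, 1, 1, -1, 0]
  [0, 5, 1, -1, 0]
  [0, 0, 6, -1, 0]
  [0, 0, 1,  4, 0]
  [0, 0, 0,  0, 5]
x^5 - 25*x^4 + 250*x^3 - 1250*x^2 + 3125*x - 3125

Expanding det(x·I − A) (e.g. by cofactor expansion or by noting that A is similar to its Jordan form J, which has the same characteristic polynomial as A) gives
  χ_A(x) = x^5 - 25*x^4 + 250*x^3 - 1250*x^2 + 3125*x - 3125
which factors as (x - 5)^5. The eigenvalues (with algebraic multiplicities) are λ = 5 with multiplicity 5.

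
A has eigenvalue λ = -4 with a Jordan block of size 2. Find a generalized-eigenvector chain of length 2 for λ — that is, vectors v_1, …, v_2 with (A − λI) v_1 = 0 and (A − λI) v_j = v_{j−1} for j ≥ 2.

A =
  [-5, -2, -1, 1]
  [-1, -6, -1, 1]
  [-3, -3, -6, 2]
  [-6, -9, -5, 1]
A Jordan chain for λ = -4 of length 2:
v_1 = (-1, -1, -3, -6)ᵀ
v_2 = (1, 0, 0, 0)ᵀ

Let N = A − (-4)·I. We want v_2 with N^2 v_2 = 0 but N^1 v_2 ≠ 0; then v_{j-1} := N · v_j for j = 2, …, 2.

Pick v_2 = (1, 0, 0, 0)ᵀ.
Then v_1 = N · v_2 = (-1, -1, -3, -6)ᵀ.

Sanity check: (A − (-4)·I) v_1 = (0, 0, 0, 0)ᵀ = 0. ✓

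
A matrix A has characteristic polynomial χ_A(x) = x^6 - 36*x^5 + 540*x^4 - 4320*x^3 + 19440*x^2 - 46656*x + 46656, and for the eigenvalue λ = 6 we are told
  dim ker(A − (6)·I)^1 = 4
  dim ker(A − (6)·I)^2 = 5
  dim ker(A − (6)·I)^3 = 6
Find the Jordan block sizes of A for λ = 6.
Block sizes for λ = 6: [3, 1, 1, 1]

From the dimensions of kernels of powers, the number of Jordan blocks of size at least j is d_j − d_{j−1} where d_j = dim ker(N^j) (with d_0 = 0). Computing the differences gives [4, 1, 1].
The number of blocks of size exactly k is (#blocks of size ≥ k) − (#blocks of size ≥ k + 1), so the partition is: 3 block(s) of size 1, 1 block(s) of size 3.
In nonincreasing order the block sizes are [3, 1, 1, 1].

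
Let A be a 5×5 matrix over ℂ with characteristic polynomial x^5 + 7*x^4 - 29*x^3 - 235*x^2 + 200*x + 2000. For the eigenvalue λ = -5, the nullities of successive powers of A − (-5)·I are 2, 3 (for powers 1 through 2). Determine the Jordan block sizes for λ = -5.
Block sizes for λ = -5: [2, 1]

From the dimensions of kernels of powers, the number of Jordan blocks of size at least j is d_j − d_{j−1} where d_j = dim ker(N^j) (with d_0 = 0). Computing the differences gives [2, 1].
The number of blocks of size exactly k is (#blocks of size ≥ k) − (#blocks of size ≥ k + 1), so the partition is: 1 block(s) of size 1, 1 block(s) of size 2.
In nonincreasing order the block sizes are [2, 1].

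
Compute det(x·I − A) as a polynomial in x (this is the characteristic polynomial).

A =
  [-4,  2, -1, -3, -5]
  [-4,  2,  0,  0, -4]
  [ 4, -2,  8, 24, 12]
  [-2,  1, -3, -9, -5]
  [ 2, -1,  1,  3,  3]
x^5

Expanding det(x·I − A) (e.g. by cofactor expansion or by noting that A is similar to its Jordan form J, which has the same characteristic polynomial as A) gives
  χ_A(x) = x^5
which factors as x^5. The eigenvalues (with algebraic multiplicities) are λ = 0 with multiplicity 5.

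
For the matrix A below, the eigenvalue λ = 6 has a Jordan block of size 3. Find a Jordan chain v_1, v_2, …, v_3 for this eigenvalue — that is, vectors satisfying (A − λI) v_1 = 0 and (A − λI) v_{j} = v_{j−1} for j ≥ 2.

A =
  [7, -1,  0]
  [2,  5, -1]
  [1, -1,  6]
A Jordan chain for λ = 6 of length 3:
v_1 = (-1, -1, -1)ᵀ
v_2 = (1, 2, 1)ᵀ
v_3 = (1, 0, 0)ᵀ

Let N = A − (6)·I. We want v_3 with N^3 v_3 = 0 but N^2 v_3 ≠ 0; then v_{j-1} := N · v_j for j = 3, …, 2.

Pick v_3 = (1, 0, 0)ᵀ.
Then v_2 = N · v_3 = (1, 2, 1)ᵀ.
Then v_1 = N · v_2 = (-1, -1, -1)ᵀ.

Sanity check: (A − (6)·I) v_1 = (0, 0, 0)ᵀ = 0. ✓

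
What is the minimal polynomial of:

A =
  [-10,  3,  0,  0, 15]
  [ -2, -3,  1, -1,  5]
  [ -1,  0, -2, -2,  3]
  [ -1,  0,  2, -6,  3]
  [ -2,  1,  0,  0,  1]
x^3 + 12*x^2 + 48*x + 64

The characteristic polynomial is χ_A(x) = (x + 4)^5, so the eigenvalues are known. The minimal polynomial is
  m_A(x) = Π_λ (x − λ)^{k_λ}
where k_λ is the size of the *largest* Jordan block for λ (equivalently, the smallest k with (A − λI)^k v = 0 for every generalised eigenvector v of λ).

  λ = -4: largest Jordan block has size 3, contributing (x + 4)^3

So m_A(x) = (x + 4)^3 = x^3 + 12*x^2 + 48*x + 64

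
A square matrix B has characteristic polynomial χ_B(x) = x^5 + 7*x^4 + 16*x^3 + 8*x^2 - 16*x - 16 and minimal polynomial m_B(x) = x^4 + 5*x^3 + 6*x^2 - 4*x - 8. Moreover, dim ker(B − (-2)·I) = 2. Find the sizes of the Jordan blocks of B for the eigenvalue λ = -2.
Block sizes for λ = -2: [3, 1]

Step 1 — from the characteristic polynomial, algebraic multiplicity of λ = -2 is 4. From dim ker(B − (-2)·I) = 2, there are exactly 2 Jordan blocks for λ = -2.
Step 2 — from the minimal polynomial, the factor (x + 2)^3 tells us the largest block for λ = -2 has size 3.
Step 3 — with total size 4, 2 blocks, and largest block 3, the block sizes (in nonincreasing order) are [3, 1].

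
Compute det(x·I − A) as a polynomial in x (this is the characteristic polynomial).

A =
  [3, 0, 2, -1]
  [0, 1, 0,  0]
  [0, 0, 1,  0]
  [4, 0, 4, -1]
x^4 - 4*x^3 + 6*x^2 - 4*x + 1

Expanding det(x·I − A) (e.g. by cofactor expansion or by noting that A is similar to its Jordan form J, which has the same characteristic polynomial as A) gives
  χ_A(x) = x^4 - 4*x^3 + 6*x^2 - 4*x + 1
which factors as (x - 1)^4. The eigenvalues (with algebraic multiplicities) are λ = 1 with multiplicity 4.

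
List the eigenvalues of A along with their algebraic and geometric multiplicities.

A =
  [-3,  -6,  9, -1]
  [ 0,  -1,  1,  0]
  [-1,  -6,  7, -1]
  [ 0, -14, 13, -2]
λ = -2: alg = 1, geom = 1; λ = 1: alg = 3, geom = 1

Step 1 — factor the characteristic polynomial to read off the algebraic multiplicities:
  χ_A(x) = (x - 1)^3*(x + 2)

Step 2 — compute geometric multiplicities via the rank-nullity identity g(λ) = n − rank(A − λI):
  rank(A − (-2)·I) = 3, so dim ker(A − (-2)·I) = n − 3 = 1
  rank(A − (1)·I) = 3, so dim ker(A − (1)·I) = n − 3 = 1

Summary:
  λ = -2: algebraic multiplicity = 1, geometric multiplicity = 1
  λ = 1: algebraic multiplicity = 3, geometric multiplicity = 1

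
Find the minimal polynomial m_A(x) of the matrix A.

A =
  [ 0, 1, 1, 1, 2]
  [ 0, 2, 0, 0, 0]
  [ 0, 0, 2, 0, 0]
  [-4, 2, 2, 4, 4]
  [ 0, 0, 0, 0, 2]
x^2 - 4*x + 4

The characteristic polynomial is χ_A(x) = (x - 2)^5, so the eigenvalues are known. The minimal polynomial is
  m_A(x) = Π_λ (x − λ)^{k_λ}
where k_λ is the size of the *largest* Jordan block for λ (equivalently, the smallest k with (A − λI)^k v = 0 for every generalised eigenvector v of λ).

  λ = 2: largest Jordan block has size 2, contributing (x − 2)^2

So m_A(x) = (x - 2)^2 = x^2 - 4*x + 4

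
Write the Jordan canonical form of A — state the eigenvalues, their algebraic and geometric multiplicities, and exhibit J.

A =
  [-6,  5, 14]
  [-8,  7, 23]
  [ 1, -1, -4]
J_3(-1)

The characteristic polynomial is
  det(x·I − A) = x^3 + 3*x^2 + 3*x + 1 = (x + 1)^3

Eigenvalues and multiplicities (the geometric multiplicity of λ is n − rank(A − λI), which equals the number of Jordan blocks for λ):
  λ = -1: algebraic multiplicity = 3, geometric multiplicity = 1

Determining the block sizes for each eigenvalue:
  λ = -1: one block (gm = 1), so the single block has size am = 3 → block sizes [3]

Assembling the blocks gives a Jordan form
J =
  [-1,  1,  0]
  [ 0, -1,  1]
  [ 0,  0, -1]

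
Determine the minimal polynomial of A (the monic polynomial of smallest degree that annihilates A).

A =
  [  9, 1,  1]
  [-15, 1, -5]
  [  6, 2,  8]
x^2 - 12*x + 36

The characteristic polynomial is χ_A(x) = (x - 6)^3, so the eigenvalues are known. The minimal polynomial is
  m_A(x) = Π_λ (x − λ)^{k_λ}
where k_λ is the size of the *largest* Jordan block for λ (equivalently, the smallest k with (A − λI)^k v = 0 for every generalised eigenvector v of λ).

  λ = 6: largest Jordan block has size 2, contributing (x − 6)^2

So m_A(x) = (x - 6)^2 = x^2 - 12*x + 36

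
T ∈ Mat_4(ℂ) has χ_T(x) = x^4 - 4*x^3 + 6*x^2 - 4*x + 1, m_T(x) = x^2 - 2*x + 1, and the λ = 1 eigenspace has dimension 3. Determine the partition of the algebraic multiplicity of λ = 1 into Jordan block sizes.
Block sizes for λ = 1: [2, 1, 1]

Step 1 — from the characteristic polynomial, algebraic multiplicity of λ = 1 is 4. From dim ker(T − (1)·I) = 3, there are exactly 3 Jordan blocks for λ = 1.
Step 2 — from the minimal polynomial, the factor (x − 1)^2 tells us the largest block for λ = 1 has size 2.
Step 3 — with total size 4, 3 blocks, and largest block 2, the block sizes (in nonincreasing order) are [2, 1, 1].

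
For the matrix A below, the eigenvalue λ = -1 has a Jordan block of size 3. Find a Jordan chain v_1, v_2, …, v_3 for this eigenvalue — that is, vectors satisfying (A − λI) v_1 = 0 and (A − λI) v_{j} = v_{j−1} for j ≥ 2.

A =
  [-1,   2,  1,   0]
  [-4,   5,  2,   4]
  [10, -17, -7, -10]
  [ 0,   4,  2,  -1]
A Jordan chain for λ = -1 of length 3:
v_1 = (2, -4, 8, 4)ᵀ
v_2 = (0, -4, 10, 0)ᵀ
v_3 = (1, 0, 0, 0)ᵀ

Let N = A − (-1)·I. We want v_3 with N^3 v_3 = 0 but N^2 v_3 ≠ 0; then v_{j-1} := N · v_j for j = 3, …, 2.

Pick v_3 = (1, 0, 0, 0)ᵀ.
Then v_2 = N · v_3 = (0, -4, 10, 0)ᵀ.
Then v_1 = N · v_2 = (2, -4, 8, 4)ᵀ.

Sanity check: (A − (-1)·I) v_1 = (0, 0, 0, 0)ᵀ = 0. ✓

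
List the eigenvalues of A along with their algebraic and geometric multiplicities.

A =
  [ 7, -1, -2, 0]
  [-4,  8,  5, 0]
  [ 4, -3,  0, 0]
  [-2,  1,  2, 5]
λ = 5: alg = 4, geom = 2

Step 1 — factor the characteristic polynomial to read off the algebraic multiplicities:
  χ_A(x) = (x - 5)^4

Step 2 — compute geometric multiplicities via the rank-nullity identity g(λ) = n − rank(A − λI):
  rank(A − (5)·I) = 2, so dim ker(A − (5)·I) = n − 2 = 2

Summary:
  λ = 5: algebraic multiplicity = 4, geometric multiplicity = 2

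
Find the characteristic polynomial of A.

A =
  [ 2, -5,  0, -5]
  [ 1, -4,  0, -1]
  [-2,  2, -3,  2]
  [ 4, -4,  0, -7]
x^4 + 12*x^3 + 54*x^2 + 108*x + 81

Expanding det(x·I − A) (e.g. by cofactor expansion or by noting that A is similar to its Jordan form J, which has the same characteristic polynomial as A) gives
  χ_A(x) = x^4 + 12*x^3 + 54*x^2 + 108*x + 81
which factors as (x + 3)^4. The eigenvalues (with algebraic multiplicities) are λ = -3 with multiplicity 4.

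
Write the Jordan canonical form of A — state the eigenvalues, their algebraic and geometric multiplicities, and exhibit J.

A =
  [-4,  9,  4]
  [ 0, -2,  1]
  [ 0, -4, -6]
J_3(-4)

The characteristic polynomial is
  det(x·I − A) = x^3 + 12*x^2 + 48*x + 64 = (x + 4)^3

Eigenvalues and multiplicities (the geometric multiplicity of λ is n − rank(A − λI), which equals the number of Jordan blocks for λ):
  λ = -4: algebraic multiplicity = 3, geometric multiplicity = 1

Determining the block sizes for each eigenvalue:
  λ = -4: one block (gm = 1), so the single block has size am = 3 → block sizes [3]

Assembling the blocks gives a Jordan form
J =
  [-4,  1,  0]
  [ 0, -4,  1]
  [ 0,  0, -4]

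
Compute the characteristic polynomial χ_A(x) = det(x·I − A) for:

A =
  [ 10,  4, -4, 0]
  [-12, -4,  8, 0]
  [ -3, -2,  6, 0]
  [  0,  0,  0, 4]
x^4 - 16*x^3 + 96*x^2 - 256*x + 256

Expanding det(x·I − A) (e.g. by cofactor expansion or by noting that A is similar to its Jordan form J, which has the same characteristic polynomial as A) gives
  χ_A(x) = x^4 - 16*x^3 + 96*x^2 - 256*x + 256
which factors as (x - 4)^4. The eigenvalues (with algebraic multiplicities) are λ = 4 with multiplicity 4.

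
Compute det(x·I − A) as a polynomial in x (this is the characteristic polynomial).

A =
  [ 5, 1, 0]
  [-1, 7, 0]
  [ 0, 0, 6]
x^3 - 18*x^2 + 108*x - 216

Expanding det(x·I − A) (e.g. by cofactor expansion or by noting that A is similar to its Jordan form J, which has the same characteristic polynomial as A) gives
  χ_A(x) = x^3 - 18*x^2 + 108*x - 216
which factors as (x - 6)^3. The eigenvalues (with algebraic multiplicities) are λ = 6 with multiplicity 3.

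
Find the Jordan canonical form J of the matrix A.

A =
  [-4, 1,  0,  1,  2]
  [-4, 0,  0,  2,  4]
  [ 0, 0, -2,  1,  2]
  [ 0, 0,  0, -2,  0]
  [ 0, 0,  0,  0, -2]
J_2(-2) ⊕ J_2(-2) ⊕ J_1(-2)

The characteristic polynomial is
  det(x·I − A) = x^5 + 10*x^4 + 40*x^3 + 80*x^2 + 80*x + 32 = (x + 2)^5

Eigenvalues and multiplicities (the geometric multiplicity of λ is n − rank(A − λI), which equals the number of Jordan blocks for λ):
  λ = -2: algebraic multiplicity = 5, geometric multiplicity = 3

Determining the block sizes for each eigenvalue:
  λ = -2: with am = 5 and gm = 3, the partition is not yet determined (e.g. several partitions of 5 into 3 parts exist). Let N = A − (-2)·I. Computing rank(N^1) = 2, rank(N^2) = 0; the number of blocks of size ≥ j is rank(N^{j−1}) − rank(N^j), giving [3, 2]. So we have 2 block(s) of size 2, 1 block(s) of size 1 → block sizes [2, 2, 1]

Assembling the blocks gives a Jordan form
J =
  [-2,  1,  0,  0,  0]
  [ 0, -2,  0,  0,  0]
  [ 0,  0, -2,  1,  0]
  [ 0,  0,  0, -2,  0]
  [ 0,  0,  0,  0, -2]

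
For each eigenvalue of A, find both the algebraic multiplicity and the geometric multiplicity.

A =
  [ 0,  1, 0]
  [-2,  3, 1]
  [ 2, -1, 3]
λ = 2: alg = 3, geom = 1

Step 1 — factor the characteristic polynomial to read off the algebraic multiplicities:
  χ_A(x) = (x - 2)^3

Step 2 — compute geometric multiplicities via the rank-nullity identity g(λ) = n − rank(A − λI):
  rank(A − (2)·I) = 2, so dim ker(A − (2)·I) = n − 2 = 1

Summary:
  λ = 2: algebraic multiplicity = 3, geometric multiplicity = 1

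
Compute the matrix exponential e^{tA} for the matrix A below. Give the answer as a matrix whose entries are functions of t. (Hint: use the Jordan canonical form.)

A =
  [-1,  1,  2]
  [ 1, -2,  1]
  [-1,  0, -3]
e^{tA} =
  [t*exp(-2*t) + exp(-2*t), t^2*exp(-2*t)/2 + t*exp(-2*t), t^2*exp(-2*t)/2 + 2*t*exp(-2*t)]
  [t*exp(-2*t), t^2*exp(-2*t)/2 + exp(-2*t), t^2*exp(-2*t)/2 + t*exp(-2*t)]
  [-t*exp(-2*t), -t^2*exp(-2*t)/2, -t^2*exp(-2*t)/2 - t*exp(-2*t) + exp(-2*t)]

Strategy: write A = P · J · P⁻¹ where J is a Jordan canonical form, so e^{tA} = P · e^{tJ} · P⁻¹, and e^{tJ} can be computed block-by-block.

A has Jordan form
J =
  [-2,  1,  0]
  [ 0, -2,  1]
  [ 0,  0, -2]
(up to reordering of blocks).

Per-block formulas:
  For a 3×3 Jordan block J_3(-2): exp(t · J_3(-2)) = e^(-2t)·(I + t·N + (t^2/2)·N^2), where N is the 3×3 nilpotent shift.

After assembling e^{tJ} and conjugating by P, we get:

e^{tA} =
  [t*exp(-2*t) + exp(-2*t), t^2*exp(-2*t)/2 + t*exp(-2*t), t^2*exp(-2*t)/2 + 2*t*exp(-2*t)]
  [t*exp(-2*t), t^2*exp(-2*t)/2 + exp(-2*t), t^2*exp(-2*t)/2 + t*exp(-2*t)]
  [-t*exp(-2*t), -t^2*exp(-2*t)/2, -t^2*exp(-2*t)/2 - t*exp(-2*t) + exp(-2*t)]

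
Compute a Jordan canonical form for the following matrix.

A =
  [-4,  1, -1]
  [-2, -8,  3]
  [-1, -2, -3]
J_3(-5)

The characteristic polynomial is
  det(x·I − A) = x^3 + 15*x^2 + 75*x + 125 = (x + 5)^3

Eigenvalues and multiplicities (the geometric multiplicity of λ is n − rank(A − λI), which equals the number of Jordan blocks for λ):
  λ = -5: algebraic multiplicity = 3, geometric multiplicity = 1

Determining the block sizes for each eigenvalue:
  λ = -5: one block (gm = 1), so the single block has size am = 3 → block sizes [3]

Assembling the blocks gives a Jordan form
J =
  [-5,  1,  0]
  [ 0, -5,  1]
  [ 0,  0, -5]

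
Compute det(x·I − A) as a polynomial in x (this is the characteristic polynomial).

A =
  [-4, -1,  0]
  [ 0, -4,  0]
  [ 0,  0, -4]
x^3 + 12*x^2 + 48*x + 64

Expanding det(x·I − A) (e.g. by cofactor expansion or by noting that A is similar to its Jordan form J, which has the same characteristic polynomial as A) gives
  χ_A(x) = x^3 + 12*x^2 + 48*x + 64
which factors as (x + 4)^3. The eigenvalues (with algebraic multiplicities) are λ = -4 with multiplicity 3.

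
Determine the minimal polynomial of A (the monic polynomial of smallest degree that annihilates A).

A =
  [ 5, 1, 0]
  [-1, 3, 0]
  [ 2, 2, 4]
x^2 - 8*x + 16

The characteristic polynomial is χ_A(x) = (x - 4)^3, so the eigenvalues are known. The minimal polynomial is
  m_A(x) = Π_λ (x − λ)^{k_λ}
where k_λ is the size of the *largest* Jordan block for λ (equivalently, the smallest k with (A − λI)^k v = 0 for every generalised eigenvector v of λ).

  λ = 4: largest Jordan block has size 2, contributing (x − 4)^2

So m_A(x) = (x - 4)^2 = x^2 - 8*x + 16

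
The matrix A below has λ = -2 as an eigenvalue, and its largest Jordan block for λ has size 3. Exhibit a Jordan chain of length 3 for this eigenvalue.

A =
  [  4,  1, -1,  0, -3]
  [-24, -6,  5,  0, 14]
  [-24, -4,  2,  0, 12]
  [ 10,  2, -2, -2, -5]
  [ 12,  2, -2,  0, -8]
A Jordan chain for λ = -2 of length 3:
v_1 = (1, -4, -4, 2, 2)ᵀ
v_2 = (-1, 5, 4, -2, -2)ᵀ
v_3 = (0, 0, 1, 0, 0)ᵀ

Let N = A − (-2)·I. We want v_3 with N^3 v_3 = 0 but N^2 v_3 ≠ 0; then v_{j-1} := N · v_j for j = 3, …, 2.

Pick v_3 = (0, 0, 1, 0, 0)ᵀ.
Then v_2 = N · v_3 = (-1, 5, 4, -2, -2)ᵀ.
Then v_1 = N · v_2 = (1, -4, -4, 2, 2)ᵀ.

Sanity check: (A − (-2)·I) v_1 = (0, 0, 0, 0, 0)ᵀ = 0. ✓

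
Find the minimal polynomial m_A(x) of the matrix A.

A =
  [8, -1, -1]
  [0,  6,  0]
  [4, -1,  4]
x^3 - 18*x^2 + 108*x - 216

The characteristic polynomial is χ_A(x) = (x - 6)^3, so the eigenvalues are known. The minimal polynomial is
  m_A(x) = Π_λ (x − λ)^{k_λ}
where k_λ is the size of the *largest* Jordan block for λ (equivalently, the smallest k with (A − λI)^k v = 0 for every generalised eigenvector v of λ).

  λ = 6: largest Jordan block has size 3, contributing (x − 6)^3

So m_A(x) = (x - 6)^3 = x^3 - 18*x^2 + 108*x - 216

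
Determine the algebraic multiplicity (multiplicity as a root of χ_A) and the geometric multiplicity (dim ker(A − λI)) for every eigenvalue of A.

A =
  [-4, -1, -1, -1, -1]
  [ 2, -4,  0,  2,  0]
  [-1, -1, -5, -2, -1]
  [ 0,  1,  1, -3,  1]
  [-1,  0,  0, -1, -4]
λ = -4: alg = 5, geom = 3

Step 1 — factor the characteristic polynomial to read off the algebraic multiplicities:
  χ_A(x) = (x + 4)^5

Step 2 — compute geometric multiplicities via the rank-nullity identity g(λ) = n − rank(A − λI):
  rank(A − (-4)·I) = 2, so dim ker(A − (-4)·I) = n − 2 = 3

Summary:
  λ = -4: algebraic multiplicity = 5, geometric multiplicity = 3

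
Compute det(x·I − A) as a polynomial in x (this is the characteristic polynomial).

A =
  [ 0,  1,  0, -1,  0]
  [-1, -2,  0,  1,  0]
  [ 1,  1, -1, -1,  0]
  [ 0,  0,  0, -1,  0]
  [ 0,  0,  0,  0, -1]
x^5 + 5*x^4 + 10*x^3 + 10*x^2 + 5*x + 1

Expanding det(x·I − A) (e.g. by cofactor expansion or by noting that A is similar to its Jordan form J, which has the same characteristic polynomial as A) gives
  χ_A(x) = x^5 + 5*x^4 + 10*x^3 + 10*x^2 + 5*x + 1
which factors as (x + 1)^5. The eigenvalues (with algebraic multiplicities) are λ = -1 with multiplicity 5.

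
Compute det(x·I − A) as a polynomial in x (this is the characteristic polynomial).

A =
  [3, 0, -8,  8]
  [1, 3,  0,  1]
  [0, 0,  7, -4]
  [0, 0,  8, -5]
x^4 - 8*x^3 + 18*x^2 - 27

Expanding det(x·I − A) (e.g. by cofactor expansion or by noting that A is similar to its Jordan form J, which has the same characteristic polynomial as A) gives
  χ_A(x) = x^4 - 8*x^3 + 18*x^2 - 27
which factors as (x - 3)^3*(x + 1). The eigenvalues (with algebraic multiplicities) are λ = -1 with multiplicity 1, λ = 3 with multiplicity 3.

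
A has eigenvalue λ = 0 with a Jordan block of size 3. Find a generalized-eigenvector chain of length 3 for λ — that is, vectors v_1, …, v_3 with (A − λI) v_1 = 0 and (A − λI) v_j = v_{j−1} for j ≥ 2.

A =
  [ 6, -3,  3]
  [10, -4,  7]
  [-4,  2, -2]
A Jordan chain for λ = 0 of length 3:
v_1 = (-6, -8, 4)ᵀ
v_2 = (6, 10, -4)ᵀ
v_3 = (1, 0, 0)ᵀ

Let N = A − (0)·I. We want v_3 with N^3 v_3 = 0 but N^2 v_3 ≠ 0; then v_{j-1} := N · v_j for j = 3, …, 2.

Pick v_3 = (1, 0, 0)ᵀ.
Then v_2 = N · v_3 = (6, 10, -4)ᵀ.
Then v_1 = N · v_2 = (-6, -8, 4)ᵀ.

Sanity check: (A − (0)·I) v_1 = (0, 0, 0)ᵀ = 0. ✓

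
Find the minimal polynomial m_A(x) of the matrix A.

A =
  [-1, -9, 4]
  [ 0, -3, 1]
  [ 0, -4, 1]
x^3 + 3*x^2 + 3*x + 1

The characteristic polynomial is χ_A(x) = (x + 1)^3, so the eigenvalues are known. The minimal polynomial is
  m_A(x) = Π_λ (x − λ)^{k_λ}
where k_λ is the size of the *largest* Jordan block for λ (equivalently, the smallest k with (A − λI)^k v = 0 for every generalised eigenvector v of λ).

  λ = -1: largest Jordan block has size 3, contributing (x + 1)^3

So m_A(x) = (x + 1)^3 = x^3 + 3*x^2 + 3*x + 1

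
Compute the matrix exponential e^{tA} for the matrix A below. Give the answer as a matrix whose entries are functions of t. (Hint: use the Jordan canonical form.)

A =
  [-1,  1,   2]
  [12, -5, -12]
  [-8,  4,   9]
e^{tA} =
  [-2*t*exp(t) + exp(t), t*exp(t), 2*t*exp(t)]
  [12*t*exp(t), -6*t*exp(t) + exp(t), -12*t*exp(t)]
  [-8*t*exp(t), 4*t*exp(t), 8*t*exp(t) + exp(t)]

Strategy: write A = P · J · P⁻¹ where J is a Jordan canonical form, so e^{tA} = P · e^{tJ} · P⁻¹, and e^{tJ} can be computed block-by-block.

A has Jordan form
J =
  [1, 1, 0]
  [0, 1, 0]
  [0, 0, 1]
(up to reordering of blocks).

Per-block formulas:
  For a 2×2 Jordan block J_2(1): exp(t · J_2(1)) = e^(1t)·(I + t·N), where N is the 2×2 nilpotent shift.
  For a 1×1 block at λ = 1: exp(t · [1]) = [e^(1t)].

After assembling e^{tJ} and conjugating by P, we get:

e^{tA} =
  [-2*t*exp(t) + exp(t), t*exp(t), 2*t*exp(t)]
  [12*t*exp(t), -6*t*exp(t) + exp(t), -12*t*exp(t)]
  [-8*t*exp(t), 4*t*exp(t), 8*t*exp(t) + exp(t)]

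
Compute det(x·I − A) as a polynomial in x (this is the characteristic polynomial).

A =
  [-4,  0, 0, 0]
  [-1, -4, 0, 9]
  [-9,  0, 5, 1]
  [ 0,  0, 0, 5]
x^4 - 2*x^3 - 39*x^2 + 40*x + 400

Expanding det(x·I − A) (e.g. by cofactor expansion or by noting that A is similar to its Jordan form J, which has the same characteristic polynomial as A) gives
  χ_A(x) = x^4 - 2*x^3 - 39*x^2 + 40*x + 400
which factors as (x - 5)^2*(x + 4)^2. The eigenvalues (with algebraic multiplicities) are λ = -4 with multiplicity 2, λ = 5 with multiplicity 2.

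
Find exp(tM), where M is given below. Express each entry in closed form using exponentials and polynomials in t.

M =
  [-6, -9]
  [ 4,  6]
e^{tM} =
  [1 - 6*t, -9*t]
  [4*t, 6*t + 1]

Strategy: write M = P · J · P⁻¹ where J is a Jordan canonical form, so e^{tM} = P · e^{tJ} · P⁻¹, and e^{tJ} can be computed block-by-block.

M has Jordan form
J =
  [0, 1]
  [0, 0]
(up to reordering of blocks).

Per-block formulas:
  For a 2×2 Jordan block J_2(0): exp(t · J_2(0)) = e^(0t)·(I + t·N), where N is the 2×2 nilpotent shift.

After assembling e^{tJ} and conjugating by P, we get:

e^{tM} =
  [1 - 6*t, -9*t]
  [4*t, 6*t + 1]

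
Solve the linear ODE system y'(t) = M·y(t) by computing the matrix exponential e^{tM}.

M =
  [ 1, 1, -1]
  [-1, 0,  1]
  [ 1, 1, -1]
e^{tM} =
  [-t^2/2 + t + 1, t, t^2/2 - t]
  [-t, 1, t]
  [-t^2/2 + t, t, t^2/2 - t + 1]

Strategy: write M = P · J · P⁻¹ where J is a Jordan canonical form, so e^{tM} = P · e^{tJ} · P⁻¹, and e^{tJ} can be computed block-by-block.

M has Jordan form
J =
  [0, 1, 0]
  [0, 0, 1]
  [0, 0, 0]
(up to reordering of blocks).

Per-block formulas:
  For a 3×3 Jordan block J_3(0): exp(t · J_3(0)) = e^(0t)·(I + t·N + (t^2/2)·N^2), where N is the 3×3 nilpotent shift.

After assembling e^{tJ} and conjugating by P, we get:

e^{tM} =
  [-t^2/2 + t + 1, t, t^2/2 - t]
  [-t, 1, t]
  [-t^2/2 + t, t, t^2/2 - t + 1]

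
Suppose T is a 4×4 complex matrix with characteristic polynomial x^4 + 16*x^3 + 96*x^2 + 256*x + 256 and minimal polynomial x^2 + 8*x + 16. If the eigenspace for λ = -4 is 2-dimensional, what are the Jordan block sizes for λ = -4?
Block sizes for λ = -4: [2, 2]

Step 1 — from the characteristic polynomial, algebraic multiplicity of λ = -4 is 4. From dim ker(T − (-4)·I) = 2, there are exactly 2 Jordan blocks for λ = -4.
Step 2 — from the minimal polynomial, the factor (x + 4)^2 tells us the largest block for λ = -4 has size 2.
Step 3 — with total size 4, 2 blocks, and largest block 2, the block sizes (in nonincreasing order) are [2, 2].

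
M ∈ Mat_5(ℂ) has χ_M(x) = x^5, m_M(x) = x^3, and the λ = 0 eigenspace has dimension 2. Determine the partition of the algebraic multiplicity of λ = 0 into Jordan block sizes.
Block sizes for λ = 0: [3, 2]

Step 1 — from the characteristic polynomial, algebraic multiplicity of λ = 0 is 5. From dim ker(M − (0)·I) = 2, there are exactly 2 Jordan blocks for λ = 0.
Step 2 — from the minimal polynomial, the factor (x − 0)^3 tells us the largest block for λ = 0 has size 3.
Step 3 — with total size 5, 2 blocks, and largest block 3, the block sizes (in nonincreasing order) are [3, 2].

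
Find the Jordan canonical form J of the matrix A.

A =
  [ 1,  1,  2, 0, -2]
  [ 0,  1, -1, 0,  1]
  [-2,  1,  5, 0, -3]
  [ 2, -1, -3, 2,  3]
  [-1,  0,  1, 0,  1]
J_3(2) ⊕ J_1(2) ⊕ J_1(2)

The characteristic polynomial is
  det(x·I − A) = x^5 - 10*x^4 + 40*x^3 - 80*x^2 + 80*x - 32 = (x - 2)^5

Eigenvalues and multiplicities (the geometric multiplicity of λ is n − rank(A − λI), which equals the number of Jordan blocks for λ):
  λ = 2: algebraic multiplicity = 5, geometric multiplicity = 3

Determining the block sizes for each eigenvalue:
  λ = 2: with am = 5 and gm = 3, the partition is not yet determined (e.g. several partitions of 5 into 3 parts exist). Let N = A − (2)·I. Computing rank(N^1) = 2, rank(N^2) = 1, rank(N^3) = 0; the number of blocks of size ≥ j is rank(N^{j−1}) − rank(N^j), giving [3, 1, 1]. So we have 1 block(s) of size 3, 2 block(s) of size 1 → block sizes [3, 1, 1]

Assembling the blocks gives a Jordan form
J =
  [2, 1, 0, 0, 0]
  [0, 2, 1, 0, 0]
  [0, 0, 2, 0, 0]
  [0, 0, 0, 2, 0]
  [0, 0, 0, 0, 2]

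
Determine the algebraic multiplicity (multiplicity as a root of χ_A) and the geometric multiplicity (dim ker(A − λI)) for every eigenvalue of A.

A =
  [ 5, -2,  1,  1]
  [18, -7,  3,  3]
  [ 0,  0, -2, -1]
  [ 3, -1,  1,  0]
λ = -1: alg = 4, geom = 2

Step 1 — factor the characteristic polynomial to read off the algebraic multiplicities:
  χ_A(x) = (x + 1)^4

Step 2 — compute geometric multiplicities via the rank-nullity identity g(λ) = n − rank(A − λI):
  rank(A − (-1)·I) = 2, so dim ker(A − (-1)·I) = n − 2 = 2

Summary:
  λ = -1: algebraic multiplicity = 4, geometric multiplicity = 2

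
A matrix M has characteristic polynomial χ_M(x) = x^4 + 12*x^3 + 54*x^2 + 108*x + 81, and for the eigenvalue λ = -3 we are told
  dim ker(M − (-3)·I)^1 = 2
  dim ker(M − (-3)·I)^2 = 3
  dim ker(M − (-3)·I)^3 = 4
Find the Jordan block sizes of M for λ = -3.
Block sizes for λ = -3: [3, 1]

From the dimensions of kernels of powers, the number of Jordan blocks of size at least j is d_j − d_{j−1} where d_j = dim ker(N^j) (with d_0 = 0). Computing the differences gives [2, 1, 1].
The number of blocks of size exactly k is (#blocks of size ≥ k) − (#blocks of size ≥ k + 1), so the partition is: 1 block(s) of size 1, 1 block(s) of size 3.
In nonincreasing order the block sizes are [3, 1].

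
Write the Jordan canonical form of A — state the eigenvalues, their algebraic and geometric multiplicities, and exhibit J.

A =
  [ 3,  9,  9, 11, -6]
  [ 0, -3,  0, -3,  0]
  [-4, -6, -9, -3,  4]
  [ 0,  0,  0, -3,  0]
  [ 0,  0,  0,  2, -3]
J_2(-3) ⊕ J_2(-3) ⊕ J_1(-3)

The characteristic polynomial is
  det(x·I − A) = x^5 + 15*x^4 + 90*x^3 + 270*x^2 + 405*x + 243 = (x + 3)^5

Eigenvalues and multiplicities (the geometric multiplicity of λ is n − rank(A − λI), which equals the number of Jordan blocks for λ):
  λ = -3: algebraic multiplicity = 5, geometric multiplicity = 3

Determining the block sizes for each eigenvalue:
  λ = -3: with am = 5 and gm = 3, the partition is not yet determined (e.g. several partitions of 5 into 3 parts exist). Let N = A − (-3)·I. Computing rank(N^1) = 2, rank(N^2) = 0; the number of blocks of size ≥ j is rank(N^{j−1}) − rank(N^j), giving [3, 2]. So we have 2 block(s) of size 2, 1 block(s) of size 1 → block sizes [2, 2, 1]

Assembling the blocks gives a Jordan form
J =
  [-3,  1,  0,  0,  0]
  [ 0, -3,  0,  0,  0]
  [ 0,  0, -3,  1,  0]
  [ 0,  0,  0, -3,  0]
  [ 0,  0,  0,  0, -3]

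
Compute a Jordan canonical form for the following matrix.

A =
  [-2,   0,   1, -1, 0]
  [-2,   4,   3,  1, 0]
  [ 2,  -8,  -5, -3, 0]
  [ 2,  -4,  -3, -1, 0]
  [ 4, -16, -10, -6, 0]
J_2(-2) ⊕ J_1(0) ⊕ J_1(0) ⊕ J_1(0)

The characteristic polynomial is
  det(x·I − A) = x^5 + 4*x^4 + 4*x^3 = x^3*(x + 2)^2

Eigenvalues and multiplicities (the geometric multiplicity of λ is n − rank(A − λI), which equals the number of Jordan blocks for λ):
  λ = -2: algebraic multiplicity = 2, geometric multiplicity = 1
  λ = 0: algebraic multiplicity = 3, geometric multiplicity = 3

Determining the block sizes for each eigenvalue:
  λ = -2: one block (gm = 1), so the single block has size am = 2 → block sizes [2]
  λ = 0: gm = am = 3, so every block has size 1 → block sizes [1, 1, 1]

Assembling the blocks gives a Jordan form
J =
  [-2,  1, 0, 0, 0]
  [ 0, -2, 0, 0, 0]
  [ 0,  0, 0, 0, 0]
  [ 0,  0, 0, 0, 0]
  [ 0,  0, 0, 0, 0]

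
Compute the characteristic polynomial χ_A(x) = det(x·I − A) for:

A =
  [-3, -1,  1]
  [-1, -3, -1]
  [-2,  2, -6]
x^3 + 12*x^2 + 48*x + 64

Expanding det(x·I − A) (e.g. by cofactor expansion or by noting that A is similar to its Jordan form J, which has the same characteristic polynomial as A) gives
  χ_A(x) = x^3 + 12*x^2 + 48*x + 64
which factors as (x + 4)^3. The eigenvalues (with algebraic multiplicities) are λ = -4 with multiplicity 3.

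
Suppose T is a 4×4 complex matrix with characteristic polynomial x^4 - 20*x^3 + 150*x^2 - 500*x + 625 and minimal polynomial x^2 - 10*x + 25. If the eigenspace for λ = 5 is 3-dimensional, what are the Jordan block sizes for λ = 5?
Block sizes for λ = 5: [2, 1, 1]

Step 1 — from the characteristic polynomial, algebraic multiplicity of λ = 5 is 4. From dim ker(T − (5)·I) = 3, there are exactly 3 Jordan blocks for λ = 5.
Step 2 — from the minimal polynomial, the factor (x − 5)^2 tells us the largest block for λ = 5 has size 2.
Step 3 — with total size 4, 3 blocks, and largest block 2, the block sizes (in nonincreasing order) are [2, 1, 1].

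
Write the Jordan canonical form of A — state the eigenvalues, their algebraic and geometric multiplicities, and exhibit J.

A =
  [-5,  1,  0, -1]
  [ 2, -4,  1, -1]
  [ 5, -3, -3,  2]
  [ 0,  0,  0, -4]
J_3(-4) ⊕ J_1(-4)

The characteristic polynomial is
  det(x·I − A) = x^4 + 16*x^3 + 96*x^2 + 256*x + 256 = (x + 4)^4

Eigenvalues and multiplicities (the geometric multiplicity of λ is n − rank(A − λI), which equals the number of Jordan blocks for λ):
  λ = -4: algebraic multiplicity = 4, geometric multiplicity = 2

Determining the block sizes for each eigenvalue:
  λ = -4: with am = 4 and gm = 2, the partition is not yet determined (e.g. several partitions of 4 into 2 parts exist). Let N = A − (-4)·I. Computing rank(N^1) = 2, rank(N^2) = 1, rank(N^3) = 0; the number of blocks of size ≥ j is rank(N^{j−1}) − rank(N^j), giving [2, 1, 1]. So we have 1 block(s) of size 3, 1 block(s) of size 1 → block sizes [3, 1]

Assembling the blocks gives a Jordan form
J =
  [-4,  1,  0,  0]
  [ 0, -4,  1,  0]
  [ 0,  0, -4,  0]
  [ 0,  0,  0, -4]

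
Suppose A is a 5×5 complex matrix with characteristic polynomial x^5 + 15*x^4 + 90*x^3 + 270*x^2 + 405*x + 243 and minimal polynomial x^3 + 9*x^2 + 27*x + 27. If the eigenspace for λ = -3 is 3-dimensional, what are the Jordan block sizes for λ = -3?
Block sizes for λ = -3: [3, 1, 1]

Step 1 — from the characteristic polynomial, algebraic multiplicity of λ = -3 is 5. From dim ker(A − (-3)·I) = 3, there are exactly 3 Jordan blocks for λ = -3.
Step 2 — from the minimal polynomial, the factor (x + 3)^3 tells us the largest block for λ = -3 has size 3.
Step 3 — with total size 5, 3 blocks, and largest block 3, the block sizes (in nonincreasing order) are [3, 1, 1].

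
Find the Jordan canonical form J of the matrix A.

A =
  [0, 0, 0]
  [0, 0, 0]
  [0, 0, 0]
J_1(0) ⊕ J_1(0) ⊕ J_1(0)

The characteristic polynomial is
  det(x·I − A) = x^3

Eigenvalues and multiplicities (the geometric multiplicity of λ is n − rank(A − λI), which equals the number of Jordan blocks for λ):
  λ = 0: algebraic multiplicity = 3, geometric multiplicity = 3

Determining the block sizes for each eigenvalue:
  λ = 0: gm = am = 3, so every block has size 1 → block sizes [1, 1, 1]

Assembling the blocks gives a Jordan form
J =
  [0, 0, 0]
  [0, 0, 0]
  [0, 0, 0]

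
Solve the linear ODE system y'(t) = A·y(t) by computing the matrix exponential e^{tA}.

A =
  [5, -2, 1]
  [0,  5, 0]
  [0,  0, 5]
e^{tA} =
  [exp(5*t), -2*t*exp(5*t), t*exp(5*t)]
  [0, exp(5*t), 0]
  [0, 0, exp(5*t)]

Strategy: write A = P · J · P⁻¹ where J is a Jordan canonical form, so e^{tA} = P · e^{tJ} · P⁻¹, and e^{tJ} can be computed block-by-block.

A has Jordan form
J =
  [5, 1, 0]
  [0, 5, 0]
  [0, 0, 5]
(up to reordering of blocks).

Per-block formulas:
  For a 1×1 block at λ = 5: exp(t · [5]) = [e^(5t)].
  For a 2×2 Jordan block J_2(5): exp(t · J_2(5)) = e^(5t)·(I + t·N), where N is the 2×2 nilpotent shift.

After assembling e^{tJ} and conjugating by P, we get:

e^{tA} =
  [exp(5*t), -2*t*exp(5*t), t*exp(5*t)]
  [0, exp(5*t), 0]
  [0, 0, exp(5*t)]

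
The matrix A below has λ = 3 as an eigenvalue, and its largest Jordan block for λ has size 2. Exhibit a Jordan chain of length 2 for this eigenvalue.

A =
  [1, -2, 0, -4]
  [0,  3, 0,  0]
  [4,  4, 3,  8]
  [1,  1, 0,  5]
A Jordan chain for λ = 3 of length 2:
v_1 = (-2, 0, 4, 1)ᵀ
v_2 = (1, 0, 0, 0)ᵀ

Let N = A − (3)·I. We want v_2 with N^2 v_2 = 0 but N^1 v_2 ≠ 0; then v_{j-1} := N · v_j for j = 2, …, 2.

Pick v_2 = (1, 0, 0, 0)ᵀ.
Then v_1 = N · v_2 = (-2, 0, 4, 1)ᵀ.

Sanity check: (A − (3)·I) v_1 = (0, 0, 0, 0)ᵀ = 0. ✓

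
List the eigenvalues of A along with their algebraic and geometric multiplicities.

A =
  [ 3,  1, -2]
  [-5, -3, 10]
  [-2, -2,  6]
λ = 2: alg = 3, geom = 2

Step 1 — factor the characteristic polynomial to read off the algebraic multiplicities:
  χ_A(x) = (x - 2)^3

Step 2 — compute geometric multiplicities via the rank-nullity identity g(λ) = n − rank(A − λI):
  rank(A − (2)·I) = 1, so dim ker(A − (2)·I) = n − 1 = 2

Summary:
  λ = 2: algebraic multiplicity = 3, geometric multiplicity = 2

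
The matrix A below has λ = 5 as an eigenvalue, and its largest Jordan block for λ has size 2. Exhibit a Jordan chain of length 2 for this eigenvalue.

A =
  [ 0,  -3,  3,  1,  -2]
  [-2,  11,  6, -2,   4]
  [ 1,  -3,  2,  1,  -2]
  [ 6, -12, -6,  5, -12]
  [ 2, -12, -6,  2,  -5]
A Jordan chain for λ = 5 of length 2:
v_1 = (-2, 4, -2, 0, -4)ᵀ
v_2 = (1, 0, 1, 0, 0)ᵀ

Let N = A − (5)·I. We want v_2 with N^2 v_2 = 0 but N^1 v_2 ≠ 0; then v_{j-1} := N · v_j for j = 2, …, 2.

Pick v_2 = (1, 0, 1, 0, 0)ᵀ.
Then v_1 = N · v_2 = (-2, 4, -2, 0, -4)ᵀ.

Sanity check: (A − (5)·I) v_1 = (0, 0, 0, 0, 0)ᵀ = 0. ✓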